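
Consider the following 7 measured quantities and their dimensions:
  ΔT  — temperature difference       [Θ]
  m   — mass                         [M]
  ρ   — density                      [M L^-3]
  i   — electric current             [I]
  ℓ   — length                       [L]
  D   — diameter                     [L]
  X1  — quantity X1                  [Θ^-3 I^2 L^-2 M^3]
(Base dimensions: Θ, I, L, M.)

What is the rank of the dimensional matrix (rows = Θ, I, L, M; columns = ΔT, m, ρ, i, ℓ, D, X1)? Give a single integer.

Write exponents as rows Θ,I,L,M / cols ΔT,m,ρ,i,ℓ,D,X1:
  Θ: [ 1  0  0  0  0  0 -3]
  I: [ 0  0  0  1  0  0  2]
  L: [ 0  0 -3  0  1  1 -2]
  M: [ 0  1  1  0  0  0  3]
Row reduction gives pivot columns ΔT,m,ρ,i; rank = 4

4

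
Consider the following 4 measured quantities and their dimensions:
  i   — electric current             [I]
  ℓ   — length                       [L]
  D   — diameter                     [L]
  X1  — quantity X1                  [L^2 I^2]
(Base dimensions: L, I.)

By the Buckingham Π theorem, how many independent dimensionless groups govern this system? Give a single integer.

2

Exponent matrix [L,I] × [i,ℓ,D,X1]:
  L: [ 0  1  1  2]
  I: [ 1  0  0  2]
Row reduction gives pivot columns i,ℓ; rank = 2
n=4, r=2 ⇒ 2 dimensionless groups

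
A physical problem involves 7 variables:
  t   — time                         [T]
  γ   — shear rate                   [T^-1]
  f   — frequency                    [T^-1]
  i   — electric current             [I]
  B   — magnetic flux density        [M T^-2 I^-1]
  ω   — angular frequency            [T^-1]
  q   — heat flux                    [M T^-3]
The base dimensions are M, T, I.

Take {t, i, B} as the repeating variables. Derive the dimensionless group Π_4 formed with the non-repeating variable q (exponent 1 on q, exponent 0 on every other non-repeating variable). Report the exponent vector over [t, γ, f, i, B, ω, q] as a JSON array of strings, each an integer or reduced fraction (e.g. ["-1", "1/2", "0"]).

["1", "0", "0", "-1", "-1", "0", "1"]

Exponent matrix [M,T,I] × [t,γ,f,i,B,ω,q]:
  M: [ 0  0  0  0  1  0  1]
  T: [ 1 -1 -1  0 -2 -1 -3]
  I: [ 0  0  0  1 -1  0  0]
Row reduction gives pivot columns t,i,B; rank = 3
Repeat: t,i,B; free: γ,f,ω,q
RREF:
  r0: [   1   -1   -1    0    0   -1   -1]
  r1: [   0    0    0    1    0    0    1]
  r2: [   0    0    0    0    1    0    1]
Fix exponent of q at 1, γ at 0, f at 0, ω at 0; solve each RREF row for its pivot's exponent:
  r0: exp(t) + (-1)·1 = 0 ⇒ exp(t) = 1
  r1: exp(i) + (1)·1 = 0 ⇒ exp(i) = -1
  r2: exp(B) + (1)·1 = 0 ⇒ exp(B) = -1
Π_4 = t · i^-1 · B^-1 · q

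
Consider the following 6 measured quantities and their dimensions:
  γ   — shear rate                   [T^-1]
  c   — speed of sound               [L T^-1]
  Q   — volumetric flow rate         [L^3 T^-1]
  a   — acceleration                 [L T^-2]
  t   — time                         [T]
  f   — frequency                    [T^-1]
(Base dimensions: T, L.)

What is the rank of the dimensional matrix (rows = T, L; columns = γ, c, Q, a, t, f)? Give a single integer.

2

Dimensional matrix (T×L by γ×c×Q×a×t×f):
  T: [-1 -1 -1 -2  1 -1]
  L: [ 0  1  3  1  0  0]
RREF → pivots at {γ,c} ⇒ r = 2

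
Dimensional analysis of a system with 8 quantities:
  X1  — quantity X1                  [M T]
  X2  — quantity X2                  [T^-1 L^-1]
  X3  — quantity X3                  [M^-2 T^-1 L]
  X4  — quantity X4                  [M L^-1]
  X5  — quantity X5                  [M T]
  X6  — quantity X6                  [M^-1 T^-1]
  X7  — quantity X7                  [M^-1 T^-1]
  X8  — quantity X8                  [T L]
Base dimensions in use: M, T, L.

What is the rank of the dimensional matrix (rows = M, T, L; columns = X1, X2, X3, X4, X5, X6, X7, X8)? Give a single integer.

2

Dimensional matrix (M×T×L by X1×X2×X3×X4×X5×X6×X7×X8):
  M: [ 1  0 -2  1  1 -1 -1  0]
  T: [ 1 -1 -1  0  1 -1 -1  1]
  L: [ 0 -1  1 -1  0  0  0  1]
Row reduction gives pivot columns X1,X2; rank = 2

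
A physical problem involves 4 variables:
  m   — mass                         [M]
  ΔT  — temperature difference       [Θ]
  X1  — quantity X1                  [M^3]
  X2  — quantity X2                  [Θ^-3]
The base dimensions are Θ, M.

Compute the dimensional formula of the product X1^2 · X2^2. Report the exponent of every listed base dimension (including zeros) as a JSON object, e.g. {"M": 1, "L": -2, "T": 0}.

Write exponents as rows Θ,M / cols m,ΔT,X1,X2:
  Θ: [ 0  1  0 -3]
  M: [ 1  0  3  0]
  [Θ]: (2)·0+(2)·-3 = -6
  [M]: (2)·3+(2)·0 = 6
⇒ Θ^-6 M^6

{"Θ": -6, "M": 6}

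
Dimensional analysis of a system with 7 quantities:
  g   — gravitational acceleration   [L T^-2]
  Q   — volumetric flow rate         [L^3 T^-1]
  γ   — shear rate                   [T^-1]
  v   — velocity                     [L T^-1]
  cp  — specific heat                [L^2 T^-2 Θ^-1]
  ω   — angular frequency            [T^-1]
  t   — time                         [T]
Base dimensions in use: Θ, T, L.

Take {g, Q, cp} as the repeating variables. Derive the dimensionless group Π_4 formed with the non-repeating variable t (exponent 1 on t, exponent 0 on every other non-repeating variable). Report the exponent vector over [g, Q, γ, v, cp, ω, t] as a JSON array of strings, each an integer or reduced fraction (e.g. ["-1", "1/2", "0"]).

["3/5", "-1/5", "0", "0", "0", "0", "1"]

Exponent matrix [Θ,T,L] × [g,Q,γ,v,cp,ω,t]:
  Θ: [ 0  0  0  0 -1  0  0]
  T: [-2 -1 -1 -1 -2 -1  1]
  L: [ 1  3  0  1  2  0  0]
Row reduction gives pivot columns g,Q,cp; rank = 3
Repeat: g,Q,cp; free: γ,v,ω,t
RREF:
  r0: [   1    0  3/5  2/5    0  3/5 -3/5]
  r1: [   0    1 -1/5  1/5    0 -1/5  1/5]
  r2: [   0    0    0    0    1    0    0]
Fix exponent of t at 1, γ at 0, v at 0, ω at 0; solve each RREF row for its pivot's exponent:
  r0: exp(g) + (-3/5)·1 = 0 ⇒ exp(g) = 3/5
  r1: exp(Q) + (1/5)·1 = 0 ⇒ exp(Q) = -1/5
  r2: exp(cp) + (0)·1 = 0 ⇒ exp(cp) = 0
Π_4 = g^(3/5) · Q^(-1/5) · t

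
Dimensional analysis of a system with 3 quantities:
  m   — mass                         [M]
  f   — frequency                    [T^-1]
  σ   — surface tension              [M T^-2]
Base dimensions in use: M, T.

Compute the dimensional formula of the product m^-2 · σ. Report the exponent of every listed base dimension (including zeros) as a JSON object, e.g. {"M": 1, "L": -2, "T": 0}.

{"M": -1, "T": -2}

Dimensional matrix (M×T by m×f×σ):
  M: [ 1  0  1]
  T: [ 0 -1 -2]
  [M]: (-2)·1+(1)·1 = -1
  [T]: (-2)·0+(1)·-2 = -2
⇒ M^-1 T^-2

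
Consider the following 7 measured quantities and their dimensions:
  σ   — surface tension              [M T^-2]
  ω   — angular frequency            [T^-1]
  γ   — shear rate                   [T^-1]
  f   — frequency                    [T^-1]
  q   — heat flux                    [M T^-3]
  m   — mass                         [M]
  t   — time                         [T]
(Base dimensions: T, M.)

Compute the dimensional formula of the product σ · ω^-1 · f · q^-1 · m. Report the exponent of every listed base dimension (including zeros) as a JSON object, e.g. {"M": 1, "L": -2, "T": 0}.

{"T": 1, "M": 1}

Exponent matrix [T,M] × [σ,ω,γ,f,q,m,t]:
  T: [-2 -1 -1 -1 -3  0  1]
  M: [ 1  0  0  0  1  1  0]
  [T]: (1)·-2+(-1)·-1+(1)·-1+(-1)·-3+(1)·0 = 1
  [M]: (1)·1+(-1)·0+(1)·0+(-1)·1+(1)·1 = 1
⇒ T M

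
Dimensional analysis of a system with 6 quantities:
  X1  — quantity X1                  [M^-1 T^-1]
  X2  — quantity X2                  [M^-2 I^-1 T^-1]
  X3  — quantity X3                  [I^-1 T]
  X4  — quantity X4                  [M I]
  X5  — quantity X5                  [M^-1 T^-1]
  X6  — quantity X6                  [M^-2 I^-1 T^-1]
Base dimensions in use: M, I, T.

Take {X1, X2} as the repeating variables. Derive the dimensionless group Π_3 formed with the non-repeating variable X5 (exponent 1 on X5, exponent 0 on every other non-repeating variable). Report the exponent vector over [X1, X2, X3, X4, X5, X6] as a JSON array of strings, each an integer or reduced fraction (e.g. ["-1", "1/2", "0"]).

Dimensional matrix (M×I×T by X1×X2×X3×X4×X5×X6):
  M: [-1 -2  0  1 -1 -2]
  I: [ 0 -1 -1  1  0 -1]
  T: [-1 -1  1  0 -1 -1]
Echelon form has 2 nonzero rows (pivots: X1,X2)
Repeat: X1,X2; free: X3,X4,X5,X6
RREF:
  r0: [   1    0   -2    1    1    0]
  r1: [   0    1    1   -1    0    1]
  r2: [   0    0    0    0    0    0]
Fix exponent of X5 at 1, X3 at 0, X4 at 0, X6 at 0; solve each RREF row for its pivot's exponent:
  r0: exp(X1) + (1)·1 = 0 ⇒ exp(X1) = -1
  r1: exp(X2) + (0)·1 = 0 ⇒ exp(X2) = 0
Π_3 = X1^-1 · X5

["-1", "0", "0", "0", "1", "0"]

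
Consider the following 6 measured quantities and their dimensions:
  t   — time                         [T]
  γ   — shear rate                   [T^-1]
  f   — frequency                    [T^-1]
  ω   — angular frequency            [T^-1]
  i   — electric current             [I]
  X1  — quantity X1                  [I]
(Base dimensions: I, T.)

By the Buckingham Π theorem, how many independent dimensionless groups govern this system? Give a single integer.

4

Dimensional matrix (I×T by t×γ×f×ω×i×X1):
  I: [ 0  0  0  0  1  1]
  T: [ 1 -1 -1 -1  0  0]
Row reduction gives pivot columns t,i; rank = 2
n=6, r=2 ⇒ 4 dimensionless groups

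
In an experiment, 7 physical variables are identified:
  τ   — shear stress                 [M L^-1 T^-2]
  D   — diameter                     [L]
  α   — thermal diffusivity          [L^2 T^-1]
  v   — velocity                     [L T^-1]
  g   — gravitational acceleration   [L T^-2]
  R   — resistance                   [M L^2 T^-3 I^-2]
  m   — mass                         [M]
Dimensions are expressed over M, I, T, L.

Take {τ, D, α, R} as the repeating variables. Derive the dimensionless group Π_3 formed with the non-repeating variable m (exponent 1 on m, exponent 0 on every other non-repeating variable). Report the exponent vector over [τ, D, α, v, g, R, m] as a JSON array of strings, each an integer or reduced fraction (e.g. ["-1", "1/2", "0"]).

Exponent matrix [M,I,T,L] × [τ,D,α,v,g,R,m]:
  M: [ 1  0  0  0  0  1  1]
  I: [ 0  0  0  0  0 -2  0]
  T: [-2  0 -1 -1 -2 -3  0]
  L: [-1  1  2  1  1  2  0]
RREF → pivots at {τ,D,α,R} ⇒ r = 4
Repeat: τ,D,α,R; free: v,g,m
RREF:
  r0: [   1    0    0    0    0    0    1]
  r1: [   0    1    0   -1   -3    0    5]
  r2: [   0    0    1    1    2    0   -2]
  r3: [   0    0    0    0    0    1    0]
Fix exponent of m at 1, v at 0, g at 0; solve each RREF row for its pivot's exponent:
  r0: exp(τ) + (1)·1 = 0 ⇒ exp(τ) = -1
  r1: exp(D) + (5)·1 = 0 ⇒ exp(D) = -5
  r2: exp(α) + (-2)·1 = 0 ⇒ exp(α) = 2
  r3: exp(R) + (0)·1 = 0 ⇒ exp(R) = 0
Π_3 = τ^-1 · D^-5 · α^2 · m

["-1", "-5", "2", "0", "0", "0", "1"]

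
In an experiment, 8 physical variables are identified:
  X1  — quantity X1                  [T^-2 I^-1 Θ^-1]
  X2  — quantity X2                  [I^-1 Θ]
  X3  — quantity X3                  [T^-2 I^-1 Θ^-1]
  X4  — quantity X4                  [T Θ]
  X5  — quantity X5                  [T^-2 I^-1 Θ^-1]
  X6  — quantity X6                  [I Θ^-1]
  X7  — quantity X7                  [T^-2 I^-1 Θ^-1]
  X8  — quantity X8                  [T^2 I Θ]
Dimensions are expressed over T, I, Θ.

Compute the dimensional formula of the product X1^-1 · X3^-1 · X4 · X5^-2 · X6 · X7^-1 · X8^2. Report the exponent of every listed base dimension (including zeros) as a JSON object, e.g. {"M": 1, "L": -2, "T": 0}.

{"T": 15, "I": 8, "Θ": 7}

Dimensional matrix (T×I×Θ by X1×X2×X3×X4×X5×X6×X7×X8):
  T: [-2  0 -2  1 -2  0 -2  2]
  I: [-1 -1 -1  0 -1  1 -1  1]
  Θ: [-1  1 -1  1 -1 -1 -1  1]
  [T]: (-1)·-2+(-1)·-2+(1)·1+(-2)·-2+(1)·0+(-1)·-2+(2)·2 = 15
  [I]: (-1)·-1+(-1)·-1+(1)·0+(-2)·-1+(1)·1+(-1)·-1+(2)·1 = 8
  [Θ]: (-1)·-1+(-1)·-1+(1)·1+(-2)·-1+(1)·-1+(-1)·-1+(2)·1 = 7
⇒ T^15 I^8 Θ^7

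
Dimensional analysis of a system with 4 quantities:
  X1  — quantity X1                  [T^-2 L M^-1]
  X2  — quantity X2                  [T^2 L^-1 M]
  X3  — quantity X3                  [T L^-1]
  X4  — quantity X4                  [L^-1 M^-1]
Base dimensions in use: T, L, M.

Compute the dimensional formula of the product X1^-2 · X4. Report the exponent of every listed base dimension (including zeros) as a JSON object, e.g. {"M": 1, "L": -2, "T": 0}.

{"T": 4, "L": -3, "M": 1}

Dimensional matrix (T×L×M by X1×X2×X3×X4):
  T: [-2  2  1  0]
  L: [ 1 -1 -1 -1]
  M: [-1  1  0 -1]
  [T]: (-2)·-2+(1)·0 = 4
  [L]: (-2)·1+(1)·-1 = -3
  [M]: (-2)·-1+(1)·-1 = 1
⇒ T^4 L^-3 M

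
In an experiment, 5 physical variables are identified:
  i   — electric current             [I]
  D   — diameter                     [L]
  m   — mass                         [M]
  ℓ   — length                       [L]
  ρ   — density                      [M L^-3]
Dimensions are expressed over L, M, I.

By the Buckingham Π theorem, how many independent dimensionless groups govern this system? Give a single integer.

Dimensional matrix (L×M×I by i×D×m×ℓ×ρ):
  L: [ 0  1  0  1 -3]
  M: [ 0  0  1  0  1]
  I: [ 1  0  0  0  0]
Row reduction gives pivot columns i,D,m; rank = 3
5 vars − rank 3 = 2 Π groups

2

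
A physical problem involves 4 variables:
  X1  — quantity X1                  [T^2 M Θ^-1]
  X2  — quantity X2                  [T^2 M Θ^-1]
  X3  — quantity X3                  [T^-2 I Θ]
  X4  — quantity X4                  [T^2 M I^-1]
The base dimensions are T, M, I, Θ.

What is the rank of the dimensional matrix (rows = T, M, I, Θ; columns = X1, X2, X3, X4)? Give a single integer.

Exponent matrix [T,M,I,Θ] × [X1,X2,X3,X4]:
  T: [ 2  2 -2  2]
  M: [ 1  1  0  1]
  I: [ 0  0  1 -1]
  Θ: [-1 -1  1  0]
Echelon form has 3 nonzero rows (pivots: X1,X3,X4)

3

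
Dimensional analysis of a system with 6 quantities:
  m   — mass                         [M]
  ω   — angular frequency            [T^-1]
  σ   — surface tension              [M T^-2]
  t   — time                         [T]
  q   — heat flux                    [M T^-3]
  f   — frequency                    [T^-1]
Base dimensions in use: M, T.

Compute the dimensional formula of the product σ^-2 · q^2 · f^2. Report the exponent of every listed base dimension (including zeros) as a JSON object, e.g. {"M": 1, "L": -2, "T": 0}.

{"M": 0, "T": -4}

Write exponents as rows M,T / cols m,ω,σ,t,q,f:
  M: [ 1  0  1  0  1  0]
  T: [ 0 -1 -2  1 -3 -1]
  [M]: (-2)·1+(2)·1+(2)·0 = 0
  [T]: (-2)·-2+(2)·-3+(2)·-1 = -4
⇒ T^-4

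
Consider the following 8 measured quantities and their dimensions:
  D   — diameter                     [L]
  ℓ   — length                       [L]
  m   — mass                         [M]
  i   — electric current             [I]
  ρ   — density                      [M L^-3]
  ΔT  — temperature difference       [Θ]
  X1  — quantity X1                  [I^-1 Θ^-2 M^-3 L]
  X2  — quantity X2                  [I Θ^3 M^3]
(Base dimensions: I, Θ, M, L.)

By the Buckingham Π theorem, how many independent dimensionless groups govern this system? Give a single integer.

4

Write exponents as rows I,Θ,M,L / cols D,ℓ,m,i,ρ,ΔT,X1,X2:
  I: [ 0  0  0  1  0  0 -1  1]
  Θ: [ 0  0  0  0  0  1 -2  3]
  M: [ 0  0  1  0  1  0 -3  3]
  L: [ 1  1  0  0 -3  0  1  0]
Echelon form has 4 nonzero rows (pivots: D,m,i,ΔT)
8 vars − rank 4 = 4 Π groups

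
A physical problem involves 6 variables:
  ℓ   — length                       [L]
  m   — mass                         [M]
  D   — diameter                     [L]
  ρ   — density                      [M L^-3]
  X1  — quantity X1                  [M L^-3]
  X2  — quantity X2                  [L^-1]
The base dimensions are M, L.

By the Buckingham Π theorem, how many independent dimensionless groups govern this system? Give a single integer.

4

Write exponents as rows M,L / cols ℓ,m,D,ρ,X1,X2:
  M: [ 0  1  0  1  1  0]
  L: [ 1  0  1 -3 -3 -1]
Echelon form has 2 nonzero rows (pivots: ℓ,m)
n=6, r=2 ⇒ 4 dimensionless groups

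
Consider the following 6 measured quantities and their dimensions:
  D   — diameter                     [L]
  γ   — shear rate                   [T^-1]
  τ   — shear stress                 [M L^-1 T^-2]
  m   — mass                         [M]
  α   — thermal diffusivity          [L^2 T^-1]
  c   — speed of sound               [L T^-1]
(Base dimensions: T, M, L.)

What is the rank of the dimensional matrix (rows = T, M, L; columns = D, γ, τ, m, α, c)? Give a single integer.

Dimensional matrix (T×M×L by D×γ×τ×m×α×c):
  T: [ 0 -1 -2  0 -1 -1]
  M: [ 0  0  1  1  0  0]
  L: [ 1  0 -1  0  2  1]
Row reduction gives pivot columns D,γ,τ; rank = 3

3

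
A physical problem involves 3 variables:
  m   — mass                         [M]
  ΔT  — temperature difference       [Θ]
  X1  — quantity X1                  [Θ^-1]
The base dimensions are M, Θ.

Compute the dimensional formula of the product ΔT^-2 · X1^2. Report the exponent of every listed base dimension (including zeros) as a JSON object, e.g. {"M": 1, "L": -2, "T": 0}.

{"M": 0, "Θ": -4}

Dimensional matrix (M×Θ by m×ΔT×X1):
  M: [ 1  0  0]
  Θ: [ 0  1 -1]
  [M]: (-2)·0+(2)·0 = 0
  [Θ]: (-2)·1+(2)·-1 = -4
⇒ Θ^-4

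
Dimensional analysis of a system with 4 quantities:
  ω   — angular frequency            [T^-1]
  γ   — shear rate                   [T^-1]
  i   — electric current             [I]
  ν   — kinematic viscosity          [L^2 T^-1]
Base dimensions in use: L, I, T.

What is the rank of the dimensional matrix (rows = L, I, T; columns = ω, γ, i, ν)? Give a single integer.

3

Write exponents as rows L,I,T / cols ω,γ,i,ν:
  L: [ 0  0  0  2]
  I: [ 0  0  1  0]
  T: [-1 -1  0 -1]
Echelon form has 3 nonzero rows (pivots: ω,i,ν)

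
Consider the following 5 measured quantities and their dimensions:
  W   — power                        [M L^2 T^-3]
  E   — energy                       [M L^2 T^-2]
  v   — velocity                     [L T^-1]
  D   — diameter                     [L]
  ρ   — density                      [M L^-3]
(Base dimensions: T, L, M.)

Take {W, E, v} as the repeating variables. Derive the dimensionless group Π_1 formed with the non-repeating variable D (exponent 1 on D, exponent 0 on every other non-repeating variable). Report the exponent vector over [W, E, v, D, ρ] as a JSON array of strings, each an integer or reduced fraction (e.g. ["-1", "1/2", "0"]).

["1", "-1", "-1", "1", "0"]

Write exponents as rows T,L,M / cols W,E,v,D,ρ:
  T: [-3 -2 -1  0  0]
  L: [ 2  2  1  1 -3]
  M: [ 1  1  0  0  1]
Echelon form has 3 nonzero rows (pivots: W,E,v)
Pivot set = {W,E,v}, free = {D,ρ}
RREF:
  r0: [   1    0    0   -1    3]
  r1: [   0    1    0    1   -2]
  r2: [   0    0    1    1   -5]
Fix exponent of D at 1, ρ at 0; solve each RREF row for its pivot's exponent:
  r0: exp(W) + (-1)·1 = 0 ⇒ exp(W) = 1
  r1: exp(E) + (1)·1 = 0 ⇒ exp(E) = -1
  r2: exp(v) + (1)·1 = 0 ⇒ exp(v) = -1
Π_1 = W · E^-1 · v^-1 · D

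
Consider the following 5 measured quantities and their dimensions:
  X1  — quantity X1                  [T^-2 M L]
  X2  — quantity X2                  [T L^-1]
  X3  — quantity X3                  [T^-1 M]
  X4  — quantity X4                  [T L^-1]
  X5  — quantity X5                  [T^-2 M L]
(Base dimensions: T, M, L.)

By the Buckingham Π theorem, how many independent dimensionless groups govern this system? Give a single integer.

Write exponents as rows T,M,L / cols X1,X2,X3,X4,X5:
  T: [-2  1 -1  1 -2]
  M: [ 1  0  1  0  1]
  L: [ 1 -1  0 -1  1]
Echelon form has 2 nonzero rows (pivots: X1,X2)
n=5, r=2 ⇒ 3 dimensionless groups

3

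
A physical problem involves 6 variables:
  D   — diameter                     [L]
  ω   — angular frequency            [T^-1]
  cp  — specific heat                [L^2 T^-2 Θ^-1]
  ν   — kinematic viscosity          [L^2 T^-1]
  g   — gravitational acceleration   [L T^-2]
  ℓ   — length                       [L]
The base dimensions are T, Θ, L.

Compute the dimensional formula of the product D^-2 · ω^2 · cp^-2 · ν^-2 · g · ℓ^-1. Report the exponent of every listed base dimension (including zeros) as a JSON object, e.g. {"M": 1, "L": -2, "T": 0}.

{"T": 2, "Θ": 2, "L": -10}

Write exponents as rows T,Θ,L / cols D,ω,cp,ν,g,ℓ:
  T: [ 0 -1 -2 -1 -2  0]
  Θ: [ 0  0 -1  0  0  0]
  L: [ 1  0  2  2  1  1]
  [T]: (-2)·0+(2)·-1+(-2)·-2+(-2)·-1+(1)·-2+(-1)·0 = 2
  [Θ]: (-2)·0+(2)·0+(-2)·-1+(-2)·0+(1)·0+(-1)·0 = 2
  [L]: (-2)·1+(2)·0+(-2)·2+(-2)·2+(1)·1+(-1)·1 = -10
⇒ T^2 Θ^2 L^-10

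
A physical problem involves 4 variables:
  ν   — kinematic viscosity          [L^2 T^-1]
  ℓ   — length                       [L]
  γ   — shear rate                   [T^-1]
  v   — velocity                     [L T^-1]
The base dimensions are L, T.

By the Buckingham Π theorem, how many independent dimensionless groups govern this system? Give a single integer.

2

Write exponents as rows L,T / cols ν,ℓ,γ,v:
  L: [ 2  1  0  1]
  T: [-1  0 -1 -1]
Row reduction gives pivot columns ν,ℓ; rank = 2
4 vars − rank 2 = 2 Π groups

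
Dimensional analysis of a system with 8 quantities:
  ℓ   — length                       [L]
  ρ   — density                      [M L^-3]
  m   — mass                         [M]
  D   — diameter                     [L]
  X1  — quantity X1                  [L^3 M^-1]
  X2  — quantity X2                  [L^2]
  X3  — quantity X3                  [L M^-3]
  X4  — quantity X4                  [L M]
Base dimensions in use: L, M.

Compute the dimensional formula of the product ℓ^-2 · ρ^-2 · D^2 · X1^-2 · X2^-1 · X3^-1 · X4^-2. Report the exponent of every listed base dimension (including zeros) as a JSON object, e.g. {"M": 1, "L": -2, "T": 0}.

Dimensional matrix (L×M by ℓ×ρ×m×D×X1×X2×X3×X4):
  L: [ 1 -3  0  1  3  2  1  1]
  M: [ 0  1  1  0 -1  0 -3  1]
  [L]: (-2)·1+(-2)·-3+(2)·1+(-2)·3+(-1)·2+(-1)·1+(-2)·1 = -5
  [M]: (-2)·0+(-2)·1+(2)·0+(-2)·-1+(-1)·0+(-1)·-3+(-2)·1 = 1
⇒ L^-5 M

{"L": -5, "M": 1}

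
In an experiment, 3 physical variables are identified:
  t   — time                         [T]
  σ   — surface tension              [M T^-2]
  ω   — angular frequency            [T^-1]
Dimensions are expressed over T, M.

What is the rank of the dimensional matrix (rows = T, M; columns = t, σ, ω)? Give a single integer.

Dimensional matrix (T×M by t×σ×ω):
  T: [ 1 -2 -1]
  M: [ 0  1  0]
RREF → pivots at {t,σ} ⇒ r = 2

2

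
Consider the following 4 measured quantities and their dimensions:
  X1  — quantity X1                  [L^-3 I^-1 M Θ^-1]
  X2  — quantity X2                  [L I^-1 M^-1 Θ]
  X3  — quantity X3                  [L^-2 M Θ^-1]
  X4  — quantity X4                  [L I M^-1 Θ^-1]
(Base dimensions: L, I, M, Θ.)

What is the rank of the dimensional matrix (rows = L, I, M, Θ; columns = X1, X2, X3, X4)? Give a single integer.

3

Dimensional matrix (L×I×M×Θ by X1×X2×X3×X4):
  L: [-3  1 -2  1]
  I: [-1 -1  0  1]
  M: [ 1 -1  1 -1]
  Θ: [-1  1 -1 -1]
Row reduction gives pivot columns X1,X2,X4; rank = 3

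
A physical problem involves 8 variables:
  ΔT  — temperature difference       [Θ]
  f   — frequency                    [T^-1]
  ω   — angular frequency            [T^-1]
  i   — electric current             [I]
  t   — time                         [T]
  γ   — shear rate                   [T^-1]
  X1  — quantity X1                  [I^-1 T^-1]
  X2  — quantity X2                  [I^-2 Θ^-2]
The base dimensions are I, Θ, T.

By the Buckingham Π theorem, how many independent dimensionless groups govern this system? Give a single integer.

Dimensional matrix (I×Θ×T by ΔT×f×ω×i×t×γ×X1×X2):
  I: [ 0  0  0  1  0  0 -1 -2]
  Θ: [ 1  0  0  0  0  0  0 -2]
  T: [ 0 -1 -1  0  1 -1 -1  0]
Echelon form has 3 nonzero rows (pivots: ΔT,f,i)
n=8, r=3 ⇒ 5 dimensionless groups

5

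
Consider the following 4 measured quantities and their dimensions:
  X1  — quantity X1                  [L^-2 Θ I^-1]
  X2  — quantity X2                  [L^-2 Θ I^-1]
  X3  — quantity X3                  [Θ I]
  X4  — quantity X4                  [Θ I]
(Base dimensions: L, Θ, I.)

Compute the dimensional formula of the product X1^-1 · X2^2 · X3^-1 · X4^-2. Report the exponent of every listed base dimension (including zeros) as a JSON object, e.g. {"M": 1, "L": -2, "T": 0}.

Write exponents as rows L,Θ,I / cols X1,X2,X3,X4:
  L: [-2 -2  0  0]
  Θ: [ 1  1  1  1]
  I: [-1 -1  1  1]
  [L]: (-1)·-2+(2)·-2+(-1)·0+(-2)·0 = -2
  [Θ]: (-1)·1+(2)·1+(-1)·1+(-2)·1 = -2
  [I]: (-1)·-1+(2)·-1+(-1)·1+(-2)·1 = -4
⇒ L^-2 Θ^-2 I^-4

{"L": -2, "Θ": -2, "I": -4}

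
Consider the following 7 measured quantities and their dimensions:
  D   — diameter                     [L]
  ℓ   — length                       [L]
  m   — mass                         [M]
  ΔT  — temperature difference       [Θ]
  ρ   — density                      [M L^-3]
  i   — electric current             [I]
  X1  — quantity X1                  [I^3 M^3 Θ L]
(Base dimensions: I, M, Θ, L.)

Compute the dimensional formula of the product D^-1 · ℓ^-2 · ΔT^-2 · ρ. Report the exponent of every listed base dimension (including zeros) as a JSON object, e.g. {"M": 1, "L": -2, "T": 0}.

Exponent matrix [I,M,Θ,L] × [D,ℓ,m,ΔT,ρ,i,X1]:
  I: [ 0  0  0  0  0  1  3]
  M: [ 0  0  1  0  1  0  3]
  Θ: [ 0  0  0  1  0  0  1]
  L: [ 1  1  0  0 -3  0  1]
  [I]: (-1)·0+(-2)·0+(-2)·0+(1)·0 = 0
  [M]: (-1)·0+(-2)·0+(-2)·0+(1)·1 = 1
  [Θ]: (-1)·0+(-2)·0+(-2)·1+(1)·0 = -2
  [L]: (-1)·1+(-2)·1+(-2)·0+(1)·-3 = -6
⇒ M Θ^-2 L^-6

{"I": 0, "M": 1, "Θ": -2, "L": -6}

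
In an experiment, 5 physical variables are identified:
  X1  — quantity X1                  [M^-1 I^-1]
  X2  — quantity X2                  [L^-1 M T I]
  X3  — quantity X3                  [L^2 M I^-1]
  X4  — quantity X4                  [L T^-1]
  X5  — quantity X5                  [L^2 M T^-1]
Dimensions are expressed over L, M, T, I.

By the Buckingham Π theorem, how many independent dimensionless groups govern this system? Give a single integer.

Write exponents as rows L,M,T,I / cols X1,X2,X3,X4,X5:
  L: [ 0 -1  2  1  2]
  M: [-1  1  1  0  1]
  T: [ 0  1  0 -1 -1]
  I: [-1  1 -1  0  0]
RREF → pivots at {X1,X2,X3} ⇒ r = 3
5 vars − rank 3 = 2 Π groups

2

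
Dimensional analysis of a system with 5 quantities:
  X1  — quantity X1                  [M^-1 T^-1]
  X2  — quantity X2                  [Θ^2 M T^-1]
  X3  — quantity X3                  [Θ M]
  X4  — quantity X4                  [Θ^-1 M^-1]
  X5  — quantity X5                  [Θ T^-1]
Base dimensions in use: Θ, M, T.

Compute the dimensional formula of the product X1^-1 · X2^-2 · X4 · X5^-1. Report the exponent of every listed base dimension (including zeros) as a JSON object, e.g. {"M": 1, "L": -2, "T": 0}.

{"Θ": -6, "M": -2, "T": 4}

Write exponents as rows Θ,M,T / cols X1,X2,X3,X4,X5:
  Θ: [ 0  2  1 -1  1]
  M: [-1  1  1 -1  0]
  T: [-1 -1  0  0 -1]
  [Θ]: (-1)·0+(-2)·2+(1)·-1+(-1)·1 = -6
  [M]: (-1)·-1+(-2)·1+(1)·-1+(-1)·0 = -2
  [T]: (-1)·-1+(-2)·-1+(1)·0+(-1)·-1 = 4
⇒ Θ^-6 M^-2 T^4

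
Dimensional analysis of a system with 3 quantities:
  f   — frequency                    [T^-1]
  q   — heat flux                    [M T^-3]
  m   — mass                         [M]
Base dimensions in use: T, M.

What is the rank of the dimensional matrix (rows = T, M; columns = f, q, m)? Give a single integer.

Exponent matrix [T,M] × [f,q,m]:
  T: [-1 -3  0]
  M: [ 0  1  1]
Echelon form has 2 nonzero rows (pivots: f,q)

2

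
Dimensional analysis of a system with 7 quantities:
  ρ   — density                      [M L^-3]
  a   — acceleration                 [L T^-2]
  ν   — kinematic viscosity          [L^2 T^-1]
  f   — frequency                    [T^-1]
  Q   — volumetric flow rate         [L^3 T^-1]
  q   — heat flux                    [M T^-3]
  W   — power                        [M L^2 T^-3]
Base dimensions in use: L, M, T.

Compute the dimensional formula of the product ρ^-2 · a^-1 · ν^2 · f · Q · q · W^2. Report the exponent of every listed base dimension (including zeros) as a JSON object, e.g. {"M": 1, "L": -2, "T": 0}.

Exponent matrix [L,M,T] × [ρ,a,ν,f,Q,q,W]:
  L: [-3  1  2  0  3  0  2]
  M: [ 1  0  0  0  0  1  1]
  T: [ 0 -2 -1 -1 -1 -3 -3]
  [L]: (-2)·-3+(-1)·1+(2)·2+(1)·0+(1)·3+(1)·0+(2)·2 = 16
  [M]: (-2)·1+(-1)·0+(2)·0+(1)·0+(1)·0+(1)·1+(2)·1 = 1
  [T]: (-2)·0+(-1)·-2+(2)·-1+(1)·-1+(1)·-1+(1)·-3+(2)·-3 = -11
⇒ L^16 M T^-11

{"L": 16, "M": 1, "T": -11}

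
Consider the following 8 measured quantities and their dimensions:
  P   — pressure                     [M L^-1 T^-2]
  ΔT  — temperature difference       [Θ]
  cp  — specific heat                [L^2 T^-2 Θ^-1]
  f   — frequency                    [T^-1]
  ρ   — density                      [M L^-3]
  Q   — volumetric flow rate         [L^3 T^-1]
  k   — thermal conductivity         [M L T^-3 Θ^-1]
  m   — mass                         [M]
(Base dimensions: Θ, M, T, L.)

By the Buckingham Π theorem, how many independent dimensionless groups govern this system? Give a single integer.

Write exponents as rows Θ,M,T,L / cols P,ΔT,cp,f,ρ,Q,k,m:
  Θ: [ 0  1 -1  0  0  0 -1  0]
  M: [ 1  0  0  0  1  0  1  1]
  T: [-2  0 -2 -1  0 -1 -3  0]
  L: [-1  0  2  0 -3  3  1  0]
Row reduction gives pivot columns P,ΔT,cp,f; rank = 4
Π count = n − r = 8 − 4 = 4

4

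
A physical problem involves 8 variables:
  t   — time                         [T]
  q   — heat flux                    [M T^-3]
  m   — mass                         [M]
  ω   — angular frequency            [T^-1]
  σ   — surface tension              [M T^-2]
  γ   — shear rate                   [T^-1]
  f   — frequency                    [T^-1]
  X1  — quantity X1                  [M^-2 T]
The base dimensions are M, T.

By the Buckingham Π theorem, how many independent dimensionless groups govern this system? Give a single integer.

Dimensional matrix (M×T by t×q×m×ω×σ×γ×f×X1):
  M: [ 0  1  1  0  1  0  0 -2]
  T: [ 1 -3  0 -1 -2 -1 -1  1]
Row reduction gives pivot columns t,q; rank = 2
Π count = n − r = 8 − 2 = 6

6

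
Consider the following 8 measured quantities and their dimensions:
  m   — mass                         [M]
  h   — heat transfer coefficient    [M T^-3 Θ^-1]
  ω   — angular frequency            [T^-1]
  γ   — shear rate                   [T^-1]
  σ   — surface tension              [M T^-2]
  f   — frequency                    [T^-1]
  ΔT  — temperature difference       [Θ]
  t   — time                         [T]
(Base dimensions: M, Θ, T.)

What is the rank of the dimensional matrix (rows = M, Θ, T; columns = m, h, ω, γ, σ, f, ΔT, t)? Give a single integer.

3

Write exponents as rows M,Θ,T / cols m,h,ω,γ,σ,f,ΔT,t:
  M: [ 1  1  0  0  1  0  0  0]
  Θ: [ 0 -1  0  0  0  0  1  0]
  T: [ 0 -3 -1 -1 -2 -1  0  1]
Row reduction gives pivot columns m,h,ω; rank = 3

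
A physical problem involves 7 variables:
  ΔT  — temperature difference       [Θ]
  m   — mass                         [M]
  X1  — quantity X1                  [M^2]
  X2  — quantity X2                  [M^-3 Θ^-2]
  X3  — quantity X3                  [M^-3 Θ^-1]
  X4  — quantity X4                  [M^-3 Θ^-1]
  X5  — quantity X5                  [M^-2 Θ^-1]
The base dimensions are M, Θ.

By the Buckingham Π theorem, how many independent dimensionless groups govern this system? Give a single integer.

5

Dimensional matrix (M×Θ by ΔT×m×X1×X2×X3×X4×X5):
  M: [ 0  1  2 -3 -3 -3 -2]
  Θ: [ 1  0  0 -2 -1 -1 -1]
Row reduction gives pivot columns ΔT,m; rank = 2
n=7, r=2 ⇒ 5 dimensionless groups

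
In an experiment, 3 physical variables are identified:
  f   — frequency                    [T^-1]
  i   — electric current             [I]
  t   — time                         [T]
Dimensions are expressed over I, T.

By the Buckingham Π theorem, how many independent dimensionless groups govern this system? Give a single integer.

1

Dimensional matrix (I×T by f×i×t):
  I: [ 0  1  0]
  T: [-1  0  1]
Row reduction gives pivot columns f,i; rank = 2
Π count = n − r = 3 − 2 = 1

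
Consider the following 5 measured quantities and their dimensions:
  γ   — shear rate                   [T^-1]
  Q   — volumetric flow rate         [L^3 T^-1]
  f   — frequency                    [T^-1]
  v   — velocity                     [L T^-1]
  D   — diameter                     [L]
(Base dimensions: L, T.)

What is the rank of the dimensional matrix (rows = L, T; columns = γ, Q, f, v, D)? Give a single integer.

Exponent matrix [L,T] × [γ,Q,f,v,D]:
  L: [ 0  3  0  1  1]
  T: [-1 -1 -1 -1  0]
RREF → pivots at {γ,Q} ⇒ r = 2

2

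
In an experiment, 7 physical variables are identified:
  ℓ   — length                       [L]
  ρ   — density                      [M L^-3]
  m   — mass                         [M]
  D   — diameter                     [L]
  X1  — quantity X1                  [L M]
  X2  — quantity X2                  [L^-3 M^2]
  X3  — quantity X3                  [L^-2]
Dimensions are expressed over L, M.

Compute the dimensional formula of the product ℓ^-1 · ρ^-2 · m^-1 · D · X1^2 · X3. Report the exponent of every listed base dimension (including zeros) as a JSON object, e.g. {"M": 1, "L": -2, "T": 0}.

{"L": 6, "M": -1}

Dimensional matrix (L×M by ℓ×ρ×m×D×X1×X2×X3):
  L: [ 1 -3  0  1  1 -3 -2]
  M: [ 0  1  1  0  1  2  0]
  [L]: (-1)·1+(-2)·-3+(-1)·0+(1)·1+(2)·1+(1)·-2 = 6
  [M]: (-1)·0+(-2)·1+(-1)·1+(1)·0+(2)·1+(1)·0 = -1
⇒ L^6 M^-1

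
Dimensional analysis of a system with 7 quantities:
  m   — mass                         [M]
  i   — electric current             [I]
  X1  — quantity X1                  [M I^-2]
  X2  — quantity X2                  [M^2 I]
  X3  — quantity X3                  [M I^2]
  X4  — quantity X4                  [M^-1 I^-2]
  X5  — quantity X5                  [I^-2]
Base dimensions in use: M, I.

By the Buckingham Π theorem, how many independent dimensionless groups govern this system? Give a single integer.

5

Write exponents as rows M,I / cols m,i,X1,X2,X3,X4,X5:
  M: [ 1  0  1  2  1 -1  0]
  I: [ 0  1 -2  1  2 -2 -2]
Row reduction gives pivot columns m,i; rank = 2
Π count = n − r = 7 − 2 = 5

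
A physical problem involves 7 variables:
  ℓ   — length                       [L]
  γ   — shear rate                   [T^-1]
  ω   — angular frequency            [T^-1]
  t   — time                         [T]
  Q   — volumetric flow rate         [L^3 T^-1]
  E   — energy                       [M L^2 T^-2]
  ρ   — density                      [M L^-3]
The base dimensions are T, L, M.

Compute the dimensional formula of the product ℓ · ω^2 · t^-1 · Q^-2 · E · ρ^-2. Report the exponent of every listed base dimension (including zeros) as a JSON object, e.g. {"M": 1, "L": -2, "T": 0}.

Exponent matrix [T,L,M] × [ℓ,γ,ω,t,Q,E,ρ]:
  T: [ 0 -1 -1  1 -1 -2  0]
  L: [ 1  0  0  0  3  2 -3]
  M: [ 0  0  0  0  0  1  1]
  [T]: (1)·0+(2)·-1+(-1)·1+(-2)·-1+(1)·-2+(-2)·0 = -3
  [L]: (1)·1+(2)·0+(-1)·0+(-2)·3+(1)·2+(-2)·-3 = 3
  [M]: (1)·0+(2)·0+(-1)·0+(-2)·0+(1)·1+(-2)·1 = -1
⇒ T^-3 L^3 M^-1

{"T": -3, "L": 3, "M": -1}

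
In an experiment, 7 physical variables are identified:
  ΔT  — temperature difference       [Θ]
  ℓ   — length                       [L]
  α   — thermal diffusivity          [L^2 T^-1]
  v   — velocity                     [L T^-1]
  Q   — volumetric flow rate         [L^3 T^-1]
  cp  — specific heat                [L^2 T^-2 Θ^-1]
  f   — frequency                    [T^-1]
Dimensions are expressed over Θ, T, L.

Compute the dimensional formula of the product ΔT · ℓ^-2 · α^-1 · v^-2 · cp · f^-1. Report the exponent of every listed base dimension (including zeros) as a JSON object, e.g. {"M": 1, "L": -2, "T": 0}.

{"Θ": 0, "T": 2, "L": -4}

Dimensional matrix (Θ×T×L by ΔT×ℓ×α×v×Q×cp×f):
  Θ: [ 1  0  0  0  0 -1  0]
  T: [ 0  0 -1 -1 -1 -2 -1]
  L: [ 0  1  2  1  3  2  0]
  [Θ]: (1)·1+(-2)·0+(-1)·0+(-2)·0+(1)·-1+(-1)·0 = 0
  [T]: (1)·0+(-2)·0+(-1)·-1+(-2)·-1+(1)·-2+(-1)·-1 = 2
  [L]: (1)·0+(-2)·1+(-1)·2+(-2)·1+(1)·2+(-1)·0 = -4
⇒ T^2 L^-4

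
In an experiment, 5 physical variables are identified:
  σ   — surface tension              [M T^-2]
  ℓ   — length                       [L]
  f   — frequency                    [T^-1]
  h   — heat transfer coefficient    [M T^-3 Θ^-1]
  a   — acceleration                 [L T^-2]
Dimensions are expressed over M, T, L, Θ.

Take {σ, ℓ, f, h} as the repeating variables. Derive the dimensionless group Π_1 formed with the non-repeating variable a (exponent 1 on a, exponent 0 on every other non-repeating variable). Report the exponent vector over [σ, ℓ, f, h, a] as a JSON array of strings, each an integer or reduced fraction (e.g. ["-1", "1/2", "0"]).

["0", "-1", "-2", "0", "1"]

Exponent matrix [M,T,L,Θ] × [σ,ℓ,f,h,a]:
  M: [ 1  0  0  1  0]
  T: [-2  0 -1 -3 -2]
  L: [ 0  1  0  0  1]
  Θ: [ 0  0  0 -1  0]
Echelon form has 4 nonzero rows (pivots: σ,ℓ,f,h)
Repeat: σ,ℓ,f,h; free: a
RREF:
  r0: [   1    0    0    0    0]
  r1: [   0    1    0    0    1]
  r2: [   0    0    1    0    2]
  r3: [   0    0    0    1    0]
Fix exponent of a at 1; solve each RREF row for its pivot's exponent:
  r0: exp(σ) + (0)·1 = 0 ⇒ exp(σ) = 0
  r1: exp(ℓ) + (1)·1 = 0 ⇒ exp(ℓ) = -1
  r2: exp(f) + (2)·1 = 0 ⇒ exp(f) = -2
  r3: exp(h) + (0)·1 = 0 ⇒ exp(h) = 0
Π_1 = ℓ^-1 · f^-2 · a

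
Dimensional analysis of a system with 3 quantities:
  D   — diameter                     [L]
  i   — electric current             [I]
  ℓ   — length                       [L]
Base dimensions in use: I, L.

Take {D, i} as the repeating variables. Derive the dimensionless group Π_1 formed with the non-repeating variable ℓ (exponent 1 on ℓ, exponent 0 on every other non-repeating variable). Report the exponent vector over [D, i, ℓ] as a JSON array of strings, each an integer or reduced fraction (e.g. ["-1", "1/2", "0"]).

["-1", "0", "1"]

Write exponents as rows I,L / cols D,i,ℓ:
  I: [ 0  1  0]
  L: [ 1  0  1]
RREF → pivots at {D,i} ⇒ r = 2
Pivot set = {D,i}, free = {ℓ}
RREF:
  r0: [   1    0    1]
  r1: [   0    1    0]
Fix exponent of ℓ at 1; solve each RREF row for its pivot's exponent:
  r0: exp(D) + (1)·1 = 0 ⇒ exp(D) = -1
  r1: exp(i) + (0)·1 = 0 ⇒ exp(i) = 0
Π_1 = D^-1 · ℓ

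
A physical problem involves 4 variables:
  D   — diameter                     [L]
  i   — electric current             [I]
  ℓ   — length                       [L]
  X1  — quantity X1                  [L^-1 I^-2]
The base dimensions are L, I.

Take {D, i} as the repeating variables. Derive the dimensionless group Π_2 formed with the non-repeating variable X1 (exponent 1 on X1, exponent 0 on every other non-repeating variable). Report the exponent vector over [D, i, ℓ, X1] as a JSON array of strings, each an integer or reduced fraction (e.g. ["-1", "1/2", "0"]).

["1", "2", "0", "1"]

Exponent matrix [L,I] × [D,i,ℓ,X1]:
  L: [ 1  0  1 -1]
  I: [ 0  1  0 -2]
Echelon form has 2 nonzero rows (pivots: D,i)
Pivot set = {D,i}, free = {ℓ,X1}
RREF:
  r0: [   1    0    1   -1]
  r1: [   0    1    0   -2]
Fix exponent of X1 at 1, ℓ at 0; solve each RREF row for its pivot's exponent:
  r0: exp(D) + (-1)·1 = 0 ⇒ exp(D) = 1
  r1: exp(i) + (-2)·1 = 0 ⇒ exp(i) = 2
Π_2 = D · i^2 · X1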